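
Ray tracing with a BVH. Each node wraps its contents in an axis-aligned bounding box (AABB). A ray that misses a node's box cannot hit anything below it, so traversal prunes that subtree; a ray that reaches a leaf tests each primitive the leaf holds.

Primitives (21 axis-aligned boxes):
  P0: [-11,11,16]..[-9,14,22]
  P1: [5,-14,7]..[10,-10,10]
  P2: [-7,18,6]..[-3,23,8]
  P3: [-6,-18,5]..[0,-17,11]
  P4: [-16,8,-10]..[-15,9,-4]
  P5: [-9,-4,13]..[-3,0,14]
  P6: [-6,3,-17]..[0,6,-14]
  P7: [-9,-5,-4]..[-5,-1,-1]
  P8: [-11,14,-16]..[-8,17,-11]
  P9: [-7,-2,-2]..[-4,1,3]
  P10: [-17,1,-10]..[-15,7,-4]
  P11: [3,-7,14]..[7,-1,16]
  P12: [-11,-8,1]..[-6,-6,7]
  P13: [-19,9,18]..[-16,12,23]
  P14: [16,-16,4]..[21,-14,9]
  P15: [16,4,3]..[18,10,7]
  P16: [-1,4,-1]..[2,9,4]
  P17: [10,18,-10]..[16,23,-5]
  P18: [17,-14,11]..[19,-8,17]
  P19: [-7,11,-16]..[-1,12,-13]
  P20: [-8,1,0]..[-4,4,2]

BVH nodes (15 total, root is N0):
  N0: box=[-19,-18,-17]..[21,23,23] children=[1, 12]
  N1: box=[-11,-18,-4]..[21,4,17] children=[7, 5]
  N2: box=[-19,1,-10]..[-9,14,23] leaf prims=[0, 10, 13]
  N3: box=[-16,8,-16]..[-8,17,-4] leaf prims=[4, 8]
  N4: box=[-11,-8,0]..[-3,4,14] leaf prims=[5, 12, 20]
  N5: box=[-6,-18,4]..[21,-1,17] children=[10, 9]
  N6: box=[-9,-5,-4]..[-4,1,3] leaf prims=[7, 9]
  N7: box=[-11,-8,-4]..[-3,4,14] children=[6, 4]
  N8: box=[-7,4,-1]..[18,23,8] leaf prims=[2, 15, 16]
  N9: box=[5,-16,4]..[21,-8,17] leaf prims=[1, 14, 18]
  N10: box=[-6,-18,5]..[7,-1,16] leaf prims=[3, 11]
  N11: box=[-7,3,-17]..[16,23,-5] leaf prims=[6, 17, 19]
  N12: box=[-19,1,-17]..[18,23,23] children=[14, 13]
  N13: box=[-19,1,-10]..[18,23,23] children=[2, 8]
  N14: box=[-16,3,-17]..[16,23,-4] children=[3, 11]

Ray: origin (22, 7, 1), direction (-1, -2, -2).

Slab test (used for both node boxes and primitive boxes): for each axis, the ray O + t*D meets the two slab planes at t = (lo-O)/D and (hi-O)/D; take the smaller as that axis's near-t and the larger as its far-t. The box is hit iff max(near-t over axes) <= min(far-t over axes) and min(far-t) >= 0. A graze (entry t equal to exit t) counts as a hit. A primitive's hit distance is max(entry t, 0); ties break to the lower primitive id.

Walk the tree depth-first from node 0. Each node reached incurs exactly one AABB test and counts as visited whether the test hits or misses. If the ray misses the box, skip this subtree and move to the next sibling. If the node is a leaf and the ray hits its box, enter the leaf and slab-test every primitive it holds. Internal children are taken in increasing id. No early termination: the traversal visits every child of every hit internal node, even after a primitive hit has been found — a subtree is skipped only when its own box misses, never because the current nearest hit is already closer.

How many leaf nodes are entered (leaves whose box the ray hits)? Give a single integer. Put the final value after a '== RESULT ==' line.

Walk:
N0 x:[1,41] y:[-8,25/2] z:[-11,9] -> hit [1,9], descend [1, 12]
  N1 x:[1,33] y:[3/2,25/2] z:[-8,5/2] -> hit [3/2,5/2], descend [5, 7]
    N5 x:[1,28] y:[4,25/2] z:[-8,-3/2] -> miss, prune
    N7 x:[25,33] y:[3/2,15/2] z:[-13/2,5/2] -> miss, prune
  N12 x:[4,41] y:[-8,3] z:[-11,9] -> miss, prune

order=[0, 1, 5, 7, 12]  |boxes|=5  |leaves|=0  hit=miss

== RESULT ==
0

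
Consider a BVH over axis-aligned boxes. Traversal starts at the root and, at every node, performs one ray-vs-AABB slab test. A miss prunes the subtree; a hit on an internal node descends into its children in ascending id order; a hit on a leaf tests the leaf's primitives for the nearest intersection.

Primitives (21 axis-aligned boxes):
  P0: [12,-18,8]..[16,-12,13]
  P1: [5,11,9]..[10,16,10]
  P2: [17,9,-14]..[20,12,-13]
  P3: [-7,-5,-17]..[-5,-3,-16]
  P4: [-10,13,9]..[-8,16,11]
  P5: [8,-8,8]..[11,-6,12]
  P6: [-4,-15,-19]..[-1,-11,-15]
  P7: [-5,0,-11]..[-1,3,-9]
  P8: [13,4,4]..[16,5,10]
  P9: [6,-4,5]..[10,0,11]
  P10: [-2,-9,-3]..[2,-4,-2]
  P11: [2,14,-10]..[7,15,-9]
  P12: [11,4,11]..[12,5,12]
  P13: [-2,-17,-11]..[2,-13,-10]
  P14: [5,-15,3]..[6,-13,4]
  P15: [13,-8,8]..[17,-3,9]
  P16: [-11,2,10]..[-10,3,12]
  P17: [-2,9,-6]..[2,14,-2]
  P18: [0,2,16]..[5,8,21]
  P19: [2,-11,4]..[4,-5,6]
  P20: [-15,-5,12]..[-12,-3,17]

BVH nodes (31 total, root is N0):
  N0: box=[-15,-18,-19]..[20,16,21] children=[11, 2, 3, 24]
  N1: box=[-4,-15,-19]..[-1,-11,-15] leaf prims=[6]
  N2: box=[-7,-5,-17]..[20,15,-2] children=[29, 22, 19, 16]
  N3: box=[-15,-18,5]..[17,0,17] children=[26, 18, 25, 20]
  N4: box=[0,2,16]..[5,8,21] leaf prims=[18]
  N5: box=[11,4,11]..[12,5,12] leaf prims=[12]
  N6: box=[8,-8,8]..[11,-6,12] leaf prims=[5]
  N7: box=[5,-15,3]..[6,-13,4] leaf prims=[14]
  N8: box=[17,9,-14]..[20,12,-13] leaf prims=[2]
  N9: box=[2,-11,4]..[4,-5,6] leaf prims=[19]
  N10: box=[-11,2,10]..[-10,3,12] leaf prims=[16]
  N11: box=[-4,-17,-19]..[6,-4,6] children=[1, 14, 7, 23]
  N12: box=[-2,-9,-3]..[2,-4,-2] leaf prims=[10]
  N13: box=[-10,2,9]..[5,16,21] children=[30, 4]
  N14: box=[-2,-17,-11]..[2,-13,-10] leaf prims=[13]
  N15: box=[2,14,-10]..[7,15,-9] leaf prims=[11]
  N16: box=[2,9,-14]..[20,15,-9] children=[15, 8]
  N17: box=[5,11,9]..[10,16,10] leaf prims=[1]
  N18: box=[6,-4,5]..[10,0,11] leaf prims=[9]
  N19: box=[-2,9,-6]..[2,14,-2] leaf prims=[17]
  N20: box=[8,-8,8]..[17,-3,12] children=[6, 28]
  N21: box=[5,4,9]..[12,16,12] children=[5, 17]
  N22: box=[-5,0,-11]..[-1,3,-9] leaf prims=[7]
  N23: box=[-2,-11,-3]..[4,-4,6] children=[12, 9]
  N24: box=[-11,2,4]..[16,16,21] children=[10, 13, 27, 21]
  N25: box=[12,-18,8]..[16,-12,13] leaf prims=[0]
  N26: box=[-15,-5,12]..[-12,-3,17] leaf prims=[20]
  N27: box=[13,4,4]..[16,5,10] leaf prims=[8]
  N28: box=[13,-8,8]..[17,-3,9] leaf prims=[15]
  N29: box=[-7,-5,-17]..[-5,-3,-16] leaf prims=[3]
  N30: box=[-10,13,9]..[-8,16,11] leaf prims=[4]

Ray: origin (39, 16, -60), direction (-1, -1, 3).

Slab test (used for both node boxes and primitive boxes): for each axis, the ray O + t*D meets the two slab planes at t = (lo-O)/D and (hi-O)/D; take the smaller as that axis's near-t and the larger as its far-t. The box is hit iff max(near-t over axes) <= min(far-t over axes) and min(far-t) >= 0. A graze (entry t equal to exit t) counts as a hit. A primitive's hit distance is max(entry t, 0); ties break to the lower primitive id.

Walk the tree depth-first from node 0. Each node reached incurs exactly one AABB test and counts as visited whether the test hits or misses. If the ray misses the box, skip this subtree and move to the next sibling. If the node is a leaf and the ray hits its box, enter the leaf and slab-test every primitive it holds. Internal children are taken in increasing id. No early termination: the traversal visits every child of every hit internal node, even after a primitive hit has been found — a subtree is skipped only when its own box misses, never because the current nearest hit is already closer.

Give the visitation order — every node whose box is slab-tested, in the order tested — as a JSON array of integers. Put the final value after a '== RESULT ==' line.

Trace the traversal:
N0 x:[19,54] y:[0,34] z:[41/3,27] -> hit [19,27], descend [2, 3, 11, 24]
  N2 x:[19,46] y:[1,21] z:[43/3,58/3] -> hit [19,58/3], descend [16, 19, 22, 29]
    N16 x:[19,37] y:[1,7] z:[46/3,17] -> miss, prune
    N19 x:[37,41] y:[2,7] z:[18,58/3] -> miss, prune
    N22 x:[40,44] y:[13,16] z:[49/3,17] -> miss, prune
    N29 x:[44,46] y:[19,21] z:[43/3,44/3] -> miss, prune
  N3 x:[22,54] y:[16,34] z:[65/3,77/3] -> hit [22,77/3], descend [18, 20, 25, 26]
    N18 x:[29,33] y:[16,20] z:[65/3,71/3] -> miss, prune
    N20 x:[22,31] y:[19,24] z:[68/3,24] -> hit [68/3,24], descend [6, 28]
      N6 x:[28,31] y:[22,24] z:[68/3,24] -> miss, prune
      N28 x:[22,26] y:[19,24] z:[68/3,23] -> hit [68/3,23] leaf, test {P15@t=68/3}
    N25 x:[23,27] y:[28,34] z:[68/3,73/3] -> miss, prune
    N26 x:[51,54] y:[19,21] z:[24,77/3] -> miss, prune
  N11 x:[33,43] y:[20,33] z:[41/3,22] -> miss, prune
  N24 x:[23,50] y:[0,14] z:[64/3,27] -> miss, prune

Summary -> nodes [0, 2, 16, 19, 22, 29, 3, 18, 20, 6, 28, 25, 26, 11, 24]; box-tests=15; leaf-entries=1; first=P15

== RESULT ==
[0, 2, 16, 19, 22, 29, 3, 18, 20, 6, 28, 25, 26, 11, 24]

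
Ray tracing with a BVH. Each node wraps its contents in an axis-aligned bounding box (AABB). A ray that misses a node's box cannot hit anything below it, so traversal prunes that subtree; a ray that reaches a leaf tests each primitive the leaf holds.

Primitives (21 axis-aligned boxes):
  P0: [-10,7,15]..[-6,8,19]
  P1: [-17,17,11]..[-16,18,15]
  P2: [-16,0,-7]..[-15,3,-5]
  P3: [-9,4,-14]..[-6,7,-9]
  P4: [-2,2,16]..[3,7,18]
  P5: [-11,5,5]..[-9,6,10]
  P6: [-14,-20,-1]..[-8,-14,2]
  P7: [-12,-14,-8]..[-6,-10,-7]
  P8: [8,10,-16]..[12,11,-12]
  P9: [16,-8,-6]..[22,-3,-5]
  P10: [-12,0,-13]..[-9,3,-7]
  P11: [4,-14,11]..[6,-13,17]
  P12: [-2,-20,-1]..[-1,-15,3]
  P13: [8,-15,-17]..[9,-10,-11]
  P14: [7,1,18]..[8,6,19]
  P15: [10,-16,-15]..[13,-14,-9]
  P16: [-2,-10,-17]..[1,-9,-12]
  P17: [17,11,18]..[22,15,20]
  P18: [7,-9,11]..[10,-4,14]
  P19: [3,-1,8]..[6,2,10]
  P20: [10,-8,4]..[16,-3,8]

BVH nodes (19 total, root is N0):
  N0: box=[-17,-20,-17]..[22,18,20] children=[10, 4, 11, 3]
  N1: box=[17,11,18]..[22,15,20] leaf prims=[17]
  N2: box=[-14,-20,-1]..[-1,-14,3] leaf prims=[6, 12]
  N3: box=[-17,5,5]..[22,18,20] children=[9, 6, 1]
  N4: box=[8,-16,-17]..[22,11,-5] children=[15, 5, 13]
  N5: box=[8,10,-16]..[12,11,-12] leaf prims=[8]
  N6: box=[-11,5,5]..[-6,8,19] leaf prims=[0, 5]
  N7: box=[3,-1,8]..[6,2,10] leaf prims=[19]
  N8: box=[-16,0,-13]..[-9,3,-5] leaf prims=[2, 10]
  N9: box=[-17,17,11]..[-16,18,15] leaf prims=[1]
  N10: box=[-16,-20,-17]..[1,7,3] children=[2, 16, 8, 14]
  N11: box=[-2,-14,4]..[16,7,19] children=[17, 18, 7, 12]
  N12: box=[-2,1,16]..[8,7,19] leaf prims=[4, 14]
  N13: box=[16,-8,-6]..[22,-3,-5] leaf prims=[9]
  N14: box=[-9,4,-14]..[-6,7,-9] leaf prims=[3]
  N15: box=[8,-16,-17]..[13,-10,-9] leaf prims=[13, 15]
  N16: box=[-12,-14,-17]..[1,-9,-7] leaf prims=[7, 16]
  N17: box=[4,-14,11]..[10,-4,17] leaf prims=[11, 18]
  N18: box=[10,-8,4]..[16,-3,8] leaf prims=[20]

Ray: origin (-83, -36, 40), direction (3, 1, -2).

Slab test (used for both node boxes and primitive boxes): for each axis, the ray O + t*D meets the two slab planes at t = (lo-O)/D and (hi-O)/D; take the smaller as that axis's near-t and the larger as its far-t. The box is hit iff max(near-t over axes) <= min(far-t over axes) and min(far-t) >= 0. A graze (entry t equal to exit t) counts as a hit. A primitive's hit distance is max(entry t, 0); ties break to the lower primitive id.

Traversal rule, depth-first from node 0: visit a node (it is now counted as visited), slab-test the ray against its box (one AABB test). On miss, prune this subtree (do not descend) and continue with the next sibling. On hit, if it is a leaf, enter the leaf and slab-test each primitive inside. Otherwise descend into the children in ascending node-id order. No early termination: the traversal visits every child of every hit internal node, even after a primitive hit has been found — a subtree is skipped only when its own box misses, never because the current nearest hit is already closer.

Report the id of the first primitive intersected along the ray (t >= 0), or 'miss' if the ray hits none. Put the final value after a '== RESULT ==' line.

Traverse from the root:
N0 x:[22,35] y:[16,54] z:[10,57/2] -> hit [22,57/2], descend [3, 4, 10, 11]
  N3 x:[22,35] y:[41,54] z:[10,35/2] -> miss, prune
  N4 x:[91/3,35] y:[20,47] z:[45/2,57/2] -> miss, prune
  N10 x:[67/3,28] y:[16,43] z:[37/2,57/2] -> hit [67/3,28], descend [2, 8, 14, 16]
    N2 x:[23,82/3] y:[16,22] z:[37/2,41/2] -> miss, prune
    N8 x:[67/3,74/3] y:[36,39] z:[45/2,53/2] -> miss, prune
    N14 x:[74/3,77/3] y:[40,43] z:[49/2,27] -> miss, prune
    N16 x:[71/3,28] y:[22,27] z:[47/2,57/2] -> hit [71/3,27] leaf, test {P7@t=71/3, P16@t=27}
  N11 x:[27,33] y:[22,43] z:[21/2,18] -> miss, prune

Visited [0, 3, 4, 10, 2, 8, 14, 16, 11]. Tests: 9 box, 1 leaf. Nearest: P7.

== RESULT ==
7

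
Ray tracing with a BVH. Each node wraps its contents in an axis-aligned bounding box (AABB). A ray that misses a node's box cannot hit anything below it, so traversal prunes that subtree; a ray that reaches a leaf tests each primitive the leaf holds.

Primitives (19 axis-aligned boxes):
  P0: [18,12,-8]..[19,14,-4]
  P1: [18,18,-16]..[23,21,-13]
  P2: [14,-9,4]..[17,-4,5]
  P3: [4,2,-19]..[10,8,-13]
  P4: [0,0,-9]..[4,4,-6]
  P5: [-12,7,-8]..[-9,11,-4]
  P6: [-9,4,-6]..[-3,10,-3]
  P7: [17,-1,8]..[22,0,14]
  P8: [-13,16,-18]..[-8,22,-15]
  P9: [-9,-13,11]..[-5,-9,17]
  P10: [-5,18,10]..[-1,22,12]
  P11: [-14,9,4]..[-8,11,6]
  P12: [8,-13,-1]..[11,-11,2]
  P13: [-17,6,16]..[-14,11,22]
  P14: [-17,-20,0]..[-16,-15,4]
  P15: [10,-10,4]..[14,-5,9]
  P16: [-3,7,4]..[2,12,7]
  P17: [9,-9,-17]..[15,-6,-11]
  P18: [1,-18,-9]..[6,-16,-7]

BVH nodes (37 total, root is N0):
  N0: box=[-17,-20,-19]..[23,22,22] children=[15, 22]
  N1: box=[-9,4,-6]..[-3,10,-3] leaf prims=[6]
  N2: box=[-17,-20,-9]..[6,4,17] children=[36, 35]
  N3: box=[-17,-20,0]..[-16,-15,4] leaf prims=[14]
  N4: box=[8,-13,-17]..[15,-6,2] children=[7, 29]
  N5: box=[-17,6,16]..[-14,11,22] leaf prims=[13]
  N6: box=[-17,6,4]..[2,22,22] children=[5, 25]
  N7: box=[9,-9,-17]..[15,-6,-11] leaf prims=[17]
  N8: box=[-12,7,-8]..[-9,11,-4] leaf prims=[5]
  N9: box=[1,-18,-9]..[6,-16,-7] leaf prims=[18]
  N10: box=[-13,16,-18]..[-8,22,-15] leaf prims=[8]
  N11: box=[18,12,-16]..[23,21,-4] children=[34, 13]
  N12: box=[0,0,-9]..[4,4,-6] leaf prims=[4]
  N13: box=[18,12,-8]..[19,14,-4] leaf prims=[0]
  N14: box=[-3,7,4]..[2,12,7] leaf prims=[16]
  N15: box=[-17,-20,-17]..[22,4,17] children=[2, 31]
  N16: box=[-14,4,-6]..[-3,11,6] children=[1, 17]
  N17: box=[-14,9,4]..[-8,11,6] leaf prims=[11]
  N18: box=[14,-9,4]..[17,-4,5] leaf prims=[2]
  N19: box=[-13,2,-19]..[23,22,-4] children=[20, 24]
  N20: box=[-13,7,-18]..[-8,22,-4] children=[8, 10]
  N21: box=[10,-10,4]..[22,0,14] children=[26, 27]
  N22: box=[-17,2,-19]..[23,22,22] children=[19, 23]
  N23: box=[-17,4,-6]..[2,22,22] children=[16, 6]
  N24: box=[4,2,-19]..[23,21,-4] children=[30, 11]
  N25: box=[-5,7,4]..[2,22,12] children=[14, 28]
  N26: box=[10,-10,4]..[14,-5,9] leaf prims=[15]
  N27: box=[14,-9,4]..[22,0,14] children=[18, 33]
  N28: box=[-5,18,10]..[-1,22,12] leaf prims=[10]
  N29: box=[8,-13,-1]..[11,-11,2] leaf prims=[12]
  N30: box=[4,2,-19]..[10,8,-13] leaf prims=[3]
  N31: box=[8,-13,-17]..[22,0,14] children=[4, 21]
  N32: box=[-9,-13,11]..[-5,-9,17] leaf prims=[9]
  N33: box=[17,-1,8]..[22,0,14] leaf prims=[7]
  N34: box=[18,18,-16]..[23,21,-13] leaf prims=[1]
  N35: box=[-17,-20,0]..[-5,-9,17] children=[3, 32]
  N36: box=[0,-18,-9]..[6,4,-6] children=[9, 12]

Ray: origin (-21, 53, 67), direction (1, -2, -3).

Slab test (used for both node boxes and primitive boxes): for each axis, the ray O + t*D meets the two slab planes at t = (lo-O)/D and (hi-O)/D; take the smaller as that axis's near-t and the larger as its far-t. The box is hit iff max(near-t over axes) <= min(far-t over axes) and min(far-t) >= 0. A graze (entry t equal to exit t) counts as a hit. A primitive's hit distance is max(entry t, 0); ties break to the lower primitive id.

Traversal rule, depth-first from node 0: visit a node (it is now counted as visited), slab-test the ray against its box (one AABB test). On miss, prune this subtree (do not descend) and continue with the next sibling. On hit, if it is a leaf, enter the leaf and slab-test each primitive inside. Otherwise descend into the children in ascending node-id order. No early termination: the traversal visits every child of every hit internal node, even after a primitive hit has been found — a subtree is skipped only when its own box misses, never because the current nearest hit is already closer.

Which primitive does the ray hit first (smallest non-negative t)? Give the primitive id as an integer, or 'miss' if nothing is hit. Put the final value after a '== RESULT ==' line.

Trace the traversal:
N0 x:[4,44] y:[31/2,73/2] z:[15,86/3] -> hit [31/2,86/3], descend [15, 22]
  N15 x:[4,43] y:[49/2,73/2] z:[50/3,28] -> hit [49/2,28], descend [2, 31]
    N2 x:[4,27] y:[49/2,73/2] z:[50/3,76/3] -> hit [49/2,76/3], descend [35, 36]
      N35 x:[4,16] y:[31,73/2] z:[50/3,67/3] -> miss, prune
      N36 x:[21,27] y:[49/2,71/2] z:[73/3,76/3] -> hit [49/2,76/3], descend [9, 12]
        N9 x:[22,27] y:[69/2,71/2] z:[74/3,76/3] -> miss, prune
        N12 x:[21,25] y:[49/2,53/2] z:[73/3,76/3] -> hit [49/2,25] leaf, test {P4@t=49/2}
    N31 x:[29,43] y:[53/2,33] z:[53/3,28] -> miss, prune
  N22 x:[4,44] y:[31/2,51/2] z:[15,86/3] -> hit [31/2,51/2], descend [19, 23]
    N19 x:[8,44] y:[31/2,51/2] z:[71/3,86/3] -> hit [71/3,51/2], descend [20, 24]
      N20 x:[8,13] y:[31/2,23] z:[71/3,85/3] -> miss, prune
      N24 x:[25,44] y:[16,51/2] z:[71/3,86/3] -> hit [25,51/2], descend [11, 30]
        N11 x:[39,44] y:[16,41/2] z:[71/3,83/3] -> miss, prune
        N30 x:[25,31] y:[45/2,51/2] z:[80/3,86/3] -> miss, prune
    N23 x:[4,23] y:[31/2,49/2] z:[15,73/3] -> hit [31/2,23], descend [6, 16]
      N6 x:[4,23] y:[31/2,47/2] z:[15,21] -> hit [31/2,21], descend [5, 25]
        N5 x:[4,7] y:[21,47/2] z:[15,17] -> miss, prune
        N25 x:[16,23] y:[31/2,23] z:[55/3,21] -> hit [55/3,21], descend [14, 28]
          N14 x:[18,23] y:[41/2,23] z:[20,21] -> hit [41/2,21] leaf, test {P16@t=41/2}
          N28 x:[16,20] y:[31/2,35/2] z:[55/3,19] -> miss, prune
      N16 x:[7,18] y:[21,49/2] z:[61/3,73/3] -> miss, prune

Summary -> nodes [0, 15, 2, 35, 36, 9, 12, 31, 22, 19, 20, 24, 11, 30, 23, 6, 5, 25, 14, 28, 16]; box-tests=21; leaf-entries=2; first=P16

== RESULT ==
16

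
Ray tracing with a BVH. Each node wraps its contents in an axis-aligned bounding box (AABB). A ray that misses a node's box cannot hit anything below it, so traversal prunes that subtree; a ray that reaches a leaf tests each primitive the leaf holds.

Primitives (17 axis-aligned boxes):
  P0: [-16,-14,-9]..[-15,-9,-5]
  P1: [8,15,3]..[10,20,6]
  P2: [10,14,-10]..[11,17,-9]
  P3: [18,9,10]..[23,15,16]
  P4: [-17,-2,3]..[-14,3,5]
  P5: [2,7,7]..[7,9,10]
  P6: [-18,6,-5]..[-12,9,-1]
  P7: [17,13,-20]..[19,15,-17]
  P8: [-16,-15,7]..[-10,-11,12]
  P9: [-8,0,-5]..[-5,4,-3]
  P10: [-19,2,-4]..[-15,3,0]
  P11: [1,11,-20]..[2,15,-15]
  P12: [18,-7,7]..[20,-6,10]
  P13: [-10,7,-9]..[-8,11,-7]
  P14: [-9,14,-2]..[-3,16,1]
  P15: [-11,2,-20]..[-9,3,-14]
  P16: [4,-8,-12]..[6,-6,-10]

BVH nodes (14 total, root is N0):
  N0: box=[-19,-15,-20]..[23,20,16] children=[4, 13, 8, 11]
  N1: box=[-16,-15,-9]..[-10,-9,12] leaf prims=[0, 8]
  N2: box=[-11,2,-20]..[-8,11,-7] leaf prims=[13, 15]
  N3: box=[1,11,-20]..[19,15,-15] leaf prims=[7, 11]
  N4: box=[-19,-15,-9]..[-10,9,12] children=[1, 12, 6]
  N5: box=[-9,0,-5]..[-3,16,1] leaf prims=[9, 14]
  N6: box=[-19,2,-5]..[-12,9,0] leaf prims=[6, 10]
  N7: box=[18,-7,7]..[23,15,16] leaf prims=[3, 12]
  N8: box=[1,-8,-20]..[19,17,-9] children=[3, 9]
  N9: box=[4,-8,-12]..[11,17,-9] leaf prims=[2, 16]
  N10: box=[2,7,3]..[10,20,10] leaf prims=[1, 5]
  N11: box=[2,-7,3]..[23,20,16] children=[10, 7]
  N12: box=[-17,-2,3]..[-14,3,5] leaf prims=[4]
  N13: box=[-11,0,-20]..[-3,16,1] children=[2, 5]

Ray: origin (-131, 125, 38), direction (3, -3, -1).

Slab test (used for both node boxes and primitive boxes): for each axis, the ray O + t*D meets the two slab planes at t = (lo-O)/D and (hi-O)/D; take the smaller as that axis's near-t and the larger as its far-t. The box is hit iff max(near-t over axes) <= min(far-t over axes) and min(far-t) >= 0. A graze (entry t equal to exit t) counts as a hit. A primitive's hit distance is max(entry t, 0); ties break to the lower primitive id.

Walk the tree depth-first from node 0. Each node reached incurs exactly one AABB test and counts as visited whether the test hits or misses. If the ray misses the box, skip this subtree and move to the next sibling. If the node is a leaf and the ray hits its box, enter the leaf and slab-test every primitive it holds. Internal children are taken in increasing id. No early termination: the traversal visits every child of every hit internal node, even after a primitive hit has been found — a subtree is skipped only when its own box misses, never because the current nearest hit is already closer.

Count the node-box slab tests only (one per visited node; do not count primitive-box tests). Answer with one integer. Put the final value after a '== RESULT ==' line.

Trace the traversal:
N0 x:[112/3,154/3] y:[35,140/3] z:[22,58] -> hit [112/3,140/3], descend [4, 8, 11, 13]
  N4 x:[112/3,121/3] y:[116/3,140/3] z:[26,47] -> hit [116/3,121/3], descend [1, 6, 12]
    N1 x:[115/3,121/3] y:[134/3,140/3] z:[26,47] -> miss, prune
    N6 x:[112/3,119/3] y:[116/3,41] z:[38,43] -> hit [116/3,119/3] leaf, test {P6@t=39, P10(miss)}
    N12 x:[38,39] y:[122/3,127/3] z:[33,35] -> miss, prune
  N8 x:[44,50] y:[36,133/3] z:[47,58] -> miss, prune
  N11 x:[133/3,154/3] y:[35,44] z:[22,35] -> miss, prune
  N13 x:[40,128/3] y:[109/3,125/3] z:[37,58] -> hit [40,125/3], descend [2, 5]
    N2 x:[40,41] y:[38,41] z:[45,58] -> miss, prune
    N5 x:[122/3,128/3] y:[109/3,125/3] z:[37,43] -> hit [122/3,125/3] leaf, test {P9@t=41, P14(miss)}

Visited [0, 4, 1, 6, 12, 8, 11, 13, 2, 5]. Tests: 10 box, 2 leaf. Nearest: P6.

== RESULT ==
10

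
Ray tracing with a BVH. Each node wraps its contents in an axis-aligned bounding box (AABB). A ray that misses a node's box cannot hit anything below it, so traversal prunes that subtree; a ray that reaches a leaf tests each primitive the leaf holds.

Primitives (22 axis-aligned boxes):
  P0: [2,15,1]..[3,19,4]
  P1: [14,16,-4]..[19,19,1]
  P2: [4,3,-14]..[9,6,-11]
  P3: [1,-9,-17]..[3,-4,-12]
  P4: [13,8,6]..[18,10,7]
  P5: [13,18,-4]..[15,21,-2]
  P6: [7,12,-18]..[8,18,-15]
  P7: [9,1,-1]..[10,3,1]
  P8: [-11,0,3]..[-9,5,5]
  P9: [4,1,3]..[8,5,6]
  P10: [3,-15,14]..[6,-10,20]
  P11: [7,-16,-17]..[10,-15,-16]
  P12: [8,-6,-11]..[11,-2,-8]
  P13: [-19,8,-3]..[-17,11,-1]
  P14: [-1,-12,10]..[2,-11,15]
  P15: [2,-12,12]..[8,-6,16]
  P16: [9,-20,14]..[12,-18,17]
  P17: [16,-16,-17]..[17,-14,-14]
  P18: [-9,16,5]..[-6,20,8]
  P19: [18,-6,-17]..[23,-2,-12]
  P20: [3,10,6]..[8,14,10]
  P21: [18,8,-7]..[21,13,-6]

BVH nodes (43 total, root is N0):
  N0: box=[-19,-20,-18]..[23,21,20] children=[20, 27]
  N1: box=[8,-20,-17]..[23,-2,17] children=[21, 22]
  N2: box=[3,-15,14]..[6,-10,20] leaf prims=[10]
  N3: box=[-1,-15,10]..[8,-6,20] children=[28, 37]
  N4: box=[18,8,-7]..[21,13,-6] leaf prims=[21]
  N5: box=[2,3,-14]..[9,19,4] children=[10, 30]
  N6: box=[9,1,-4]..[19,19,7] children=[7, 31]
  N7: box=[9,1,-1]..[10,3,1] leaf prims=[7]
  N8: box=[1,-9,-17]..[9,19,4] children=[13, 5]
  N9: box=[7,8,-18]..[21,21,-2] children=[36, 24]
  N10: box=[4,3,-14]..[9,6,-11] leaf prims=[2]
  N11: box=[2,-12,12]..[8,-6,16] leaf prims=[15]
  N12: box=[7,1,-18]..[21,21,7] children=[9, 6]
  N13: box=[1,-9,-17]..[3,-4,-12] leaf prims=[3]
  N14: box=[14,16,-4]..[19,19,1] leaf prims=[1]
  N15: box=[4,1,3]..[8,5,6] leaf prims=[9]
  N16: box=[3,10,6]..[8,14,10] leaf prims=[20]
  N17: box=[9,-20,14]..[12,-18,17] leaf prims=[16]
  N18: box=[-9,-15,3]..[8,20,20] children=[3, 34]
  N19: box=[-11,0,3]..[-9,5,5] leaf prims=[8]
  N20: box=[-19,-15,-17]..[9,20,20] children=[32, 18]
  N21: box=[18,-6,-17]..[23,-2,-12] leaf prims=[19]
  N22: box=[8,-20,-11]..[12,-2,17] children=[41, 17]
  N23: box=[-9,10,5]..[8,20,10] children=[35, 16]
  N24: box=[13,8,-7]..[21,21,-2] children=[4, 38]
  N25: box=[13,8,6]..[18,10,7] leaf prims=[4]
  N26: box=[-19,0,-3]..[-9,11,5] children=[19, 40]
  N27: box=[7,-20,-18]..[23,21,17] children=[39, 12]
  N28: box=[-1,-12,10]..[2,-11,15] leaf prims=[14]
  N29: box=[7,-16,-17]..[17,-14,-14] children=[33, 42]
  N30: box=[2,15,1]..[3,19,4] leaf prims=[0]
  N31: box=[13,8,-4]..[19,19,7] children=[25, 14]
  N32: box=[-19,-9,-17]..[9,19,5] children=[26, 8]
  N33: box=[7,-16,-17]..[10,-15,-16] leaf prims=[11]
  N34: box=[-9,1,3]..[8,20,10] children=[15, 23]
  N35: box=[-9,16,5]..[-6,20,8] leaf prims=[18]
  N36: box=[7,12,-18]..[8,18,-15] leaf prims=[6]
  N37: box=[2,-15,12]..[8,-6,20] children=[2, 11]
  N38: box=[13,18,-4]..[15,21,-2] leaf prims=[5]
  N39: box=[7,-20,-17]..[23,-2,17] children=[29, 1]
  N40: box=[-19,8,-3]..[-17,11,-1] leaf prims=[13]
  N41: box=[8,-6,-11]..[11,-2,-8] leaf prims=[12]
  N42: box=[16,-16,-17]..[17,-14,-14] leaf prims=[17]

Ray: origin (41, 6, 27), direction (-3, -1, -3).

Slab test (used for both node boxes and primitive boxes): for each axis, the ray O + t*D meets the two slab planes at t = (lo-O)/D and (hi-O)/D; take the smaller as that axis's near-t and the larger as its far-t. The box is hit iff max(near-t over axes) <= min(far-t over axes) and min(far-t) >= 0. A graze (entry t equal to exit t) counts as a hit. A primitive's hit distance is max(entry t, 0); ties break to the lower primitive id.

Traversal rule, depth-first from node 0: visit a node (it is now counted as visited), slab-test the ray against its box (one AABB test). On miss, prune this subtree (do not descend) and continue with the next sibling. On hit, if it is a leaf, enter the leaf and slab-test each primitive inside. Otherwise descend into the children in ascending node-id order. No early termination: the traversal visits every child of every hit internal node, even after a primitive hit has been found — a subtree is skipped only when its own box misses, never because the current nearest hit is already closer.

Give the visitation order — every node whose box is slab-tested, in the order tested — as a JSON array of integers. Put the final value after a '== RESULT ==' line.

Walk:
N0 x:[6,20] y:[-15,26] z:[7/3,15] -> hit [6,15], descend [20, 27]
  N20 x:[32/3,20] y:[-14,21] z:[7/3,44/3] -> hit [32/3,44/3], descend [18, 32]
    N18 x:[11,50/3] y:[-14,21] z:[7/3,8] -> miss, prune
    N32 x:[32/3,20] y:[-13,15] z:[22/3,44/3] -> hit [32/3,44/3], descend [8, 26]
      N8 x:[32/3,40/3] y:[-13,15] z:[23/3,44/3] -> hit [32/3,40/3], descend [5, 13]
        N5 x:[32/3,13] y:[-13,3] z:[23/3,41/3] -> miss, prune
        N13 x:[38/3,40/3] y:[10,15] z:[13,44/3] -> hit [13,40/3] leaf, test {P3@t=13}
      N26 x:[50/3,20] y:[-5,6] z:[22/3,10] -> miss, prune
  N27 x:[6,34/3] y:[-15,26] z:[10/3,15] -> hit [6,34/3], descend [12, 39]
    N12 x:[20/3,34/3] y:[-15,5] z:[20/3,15] -> miss, prune
    N39 x:[6,34/3] y:[8,26] z:[10/3,44/3] -> hit [8,34/3], descend [1, 29]
      N1 x:[6,11] y:[8,26] z:[10/3,44/3] -> hit [8,11], descend [21, 22]
        N21 x:[6,23/3] y:[8,12] z:[13,44/3] -> miss, prune
        N22 x:[29/3,11] y:[8,26] z:[10/3,38/3] -> hit [29/3,11], descend [17, 41]
          N17 x:[29/3,32/3] y:[24,26] z:[10/3,13/3] -> miss, prune
          N41 x:[10,11] y:[8,12] z:[35/3,38/3] -> miss, prune
      N29 x:[8,34/3] y:[20,22] z:[41/3,44/3] -> miss, prune

Summary -> nodes [0, 20, 18, 32, 8, 5, 13, 26, 27, 12, 39, 1, 21, 22, 17, 41, 29]; box-tests=17; leaf-entries=1; first=P3

== RESULT ==
[0, 20, 18, 32, 8, 5, 13, 26, 27, 12, 39, 1, 21, 22, 17, 41, 29]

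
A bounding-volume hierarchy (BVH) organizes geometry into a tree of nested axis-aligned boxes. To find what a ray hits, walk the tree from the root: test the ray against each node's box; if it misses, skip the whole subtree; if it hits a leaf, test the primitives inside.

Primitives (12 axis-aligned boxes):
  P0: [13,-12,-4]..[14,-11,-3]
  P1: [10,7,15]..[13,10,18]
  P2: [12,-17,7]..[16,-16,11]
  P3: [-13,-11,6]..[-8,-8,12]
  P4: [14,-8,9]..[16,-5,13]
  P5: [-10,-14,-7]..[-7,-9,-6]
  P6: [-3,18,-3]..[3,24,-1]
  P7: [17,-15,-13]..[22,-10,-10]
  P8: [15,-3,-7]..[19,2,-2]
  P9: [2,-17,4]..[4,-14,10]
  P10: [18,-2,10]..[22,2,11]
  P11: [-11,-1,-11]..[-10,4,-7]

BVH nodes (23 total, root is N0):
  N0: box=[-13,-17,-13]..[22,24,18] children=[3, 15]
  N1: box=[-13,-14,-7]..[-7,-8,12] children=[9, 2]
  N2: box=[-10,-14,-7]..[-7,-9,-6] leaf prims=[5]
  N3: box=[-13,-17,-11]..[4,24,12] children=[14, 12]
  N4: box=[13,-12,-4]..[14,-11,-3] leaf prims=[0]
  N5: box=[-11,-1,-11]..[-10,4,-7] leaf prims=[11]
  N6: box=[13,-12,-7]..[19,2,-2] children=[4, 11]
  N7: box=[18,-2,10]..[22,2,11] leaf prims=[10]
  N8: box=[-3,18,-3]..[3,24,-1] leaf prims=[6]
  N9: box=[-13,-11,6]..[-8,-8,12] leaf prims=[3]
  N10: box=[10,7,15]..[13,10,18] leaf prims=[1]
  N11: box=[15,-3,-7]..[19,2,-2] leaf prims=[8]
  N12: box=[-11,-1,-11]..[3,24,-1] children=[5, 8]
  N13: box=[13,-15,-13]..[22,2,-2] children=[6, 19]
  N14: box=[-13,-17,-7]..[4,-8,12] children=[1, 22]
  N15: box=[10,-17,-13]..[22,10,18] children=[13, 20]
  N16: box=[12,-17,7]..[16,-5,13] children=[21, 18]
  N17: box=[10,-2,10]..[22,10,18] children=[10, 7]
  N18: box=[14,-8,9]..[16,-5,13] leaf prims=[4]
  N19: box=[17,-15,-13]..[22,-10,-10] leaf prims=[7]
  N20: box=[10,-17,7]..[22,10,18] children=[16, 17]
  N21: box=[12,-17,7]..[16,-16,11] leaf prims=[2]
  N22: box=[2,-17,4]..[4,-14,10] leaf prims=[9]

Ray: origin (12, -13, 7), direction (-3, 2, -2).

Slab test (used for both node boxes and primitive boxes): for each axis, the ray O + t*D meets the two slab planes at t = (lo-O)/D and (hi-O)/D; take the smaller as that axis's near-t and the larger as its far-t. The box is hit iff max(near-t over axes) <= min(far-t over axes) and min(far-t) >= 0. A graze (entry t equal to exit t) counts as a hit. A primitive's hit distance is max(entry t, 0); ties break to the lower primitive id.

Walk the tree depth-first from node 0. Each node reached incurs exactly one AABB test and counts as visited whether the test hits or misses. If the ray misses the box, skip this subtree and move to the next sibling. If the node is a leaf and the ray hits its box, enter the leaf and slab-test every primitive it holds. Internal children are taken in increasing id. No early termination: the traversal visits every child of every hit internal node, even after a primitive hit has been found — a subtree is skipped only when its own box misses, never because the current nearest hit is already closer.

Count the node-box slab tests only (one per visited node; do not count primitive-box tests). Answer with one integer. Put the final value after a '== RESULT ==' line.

Walk:
N0 x:[-10/3,25/3] y:[-2,37/2] z:[-11/2,10] -> hit [-2,25/3], descend [3, 15]
  N3 x:[8/3,25/3] y:[-2,37/2] z:[-5/2,9] -> hit [8/3,25/3], descend [12, 14]
    N12 x:[3,23/3] y:[6,37/2] z:[4,9] -> hit [6,23/3], descend [5, 8]
      N5 x:[22/3,23/3] y:[6,17/2] z:[7,9] -> hit [22/3,23/3] leaf, test {P11@t=22/3}
      N8 x:[3,5] y:[31/2,37/2] z:[4,5] -> miss, prune
    N14 x:[8/3,25/3] y:[-2,5/2] z:[-5/2,7] -> miss, prune
  N15 x:[-10/3,2/3] y:[-2,23/2] z:[-11/2,10] -> hit [-2,2/3], descend [13, 20]
    N13 x:[-10/3,-1/3] y:[-1,15/2] z:[9/2,10] -> miss, prune
    N20 x:[-10/3,2/3] y:[-2,23/2] z:[-11/2,0] -> hit [-2,0], descend [16, 17]
      N16 x:[-4/3,0] y:[-2,4] z:[-3,0] -> hit [-4/3,0], descend [18, 21]
        N18 x:[-4/3,-2/3] y:[5/2,4] z:[-3,-1] -> miss, prune
        N21 x:[-4/3,0] y:[-2,-3/2] z:[-2,0] -> miss, prune
      N17 x:[-10/3,2/3] y:[11/2,23/2] z:[-11/2,-3/2] -> miss, prune

order=[0, 3, 12, 5, 8, 14, 15, 13, 20, 16, 18, 21, 17]  |boxes|=13  |leaves|=1  hit=P11

== RESULT ==
13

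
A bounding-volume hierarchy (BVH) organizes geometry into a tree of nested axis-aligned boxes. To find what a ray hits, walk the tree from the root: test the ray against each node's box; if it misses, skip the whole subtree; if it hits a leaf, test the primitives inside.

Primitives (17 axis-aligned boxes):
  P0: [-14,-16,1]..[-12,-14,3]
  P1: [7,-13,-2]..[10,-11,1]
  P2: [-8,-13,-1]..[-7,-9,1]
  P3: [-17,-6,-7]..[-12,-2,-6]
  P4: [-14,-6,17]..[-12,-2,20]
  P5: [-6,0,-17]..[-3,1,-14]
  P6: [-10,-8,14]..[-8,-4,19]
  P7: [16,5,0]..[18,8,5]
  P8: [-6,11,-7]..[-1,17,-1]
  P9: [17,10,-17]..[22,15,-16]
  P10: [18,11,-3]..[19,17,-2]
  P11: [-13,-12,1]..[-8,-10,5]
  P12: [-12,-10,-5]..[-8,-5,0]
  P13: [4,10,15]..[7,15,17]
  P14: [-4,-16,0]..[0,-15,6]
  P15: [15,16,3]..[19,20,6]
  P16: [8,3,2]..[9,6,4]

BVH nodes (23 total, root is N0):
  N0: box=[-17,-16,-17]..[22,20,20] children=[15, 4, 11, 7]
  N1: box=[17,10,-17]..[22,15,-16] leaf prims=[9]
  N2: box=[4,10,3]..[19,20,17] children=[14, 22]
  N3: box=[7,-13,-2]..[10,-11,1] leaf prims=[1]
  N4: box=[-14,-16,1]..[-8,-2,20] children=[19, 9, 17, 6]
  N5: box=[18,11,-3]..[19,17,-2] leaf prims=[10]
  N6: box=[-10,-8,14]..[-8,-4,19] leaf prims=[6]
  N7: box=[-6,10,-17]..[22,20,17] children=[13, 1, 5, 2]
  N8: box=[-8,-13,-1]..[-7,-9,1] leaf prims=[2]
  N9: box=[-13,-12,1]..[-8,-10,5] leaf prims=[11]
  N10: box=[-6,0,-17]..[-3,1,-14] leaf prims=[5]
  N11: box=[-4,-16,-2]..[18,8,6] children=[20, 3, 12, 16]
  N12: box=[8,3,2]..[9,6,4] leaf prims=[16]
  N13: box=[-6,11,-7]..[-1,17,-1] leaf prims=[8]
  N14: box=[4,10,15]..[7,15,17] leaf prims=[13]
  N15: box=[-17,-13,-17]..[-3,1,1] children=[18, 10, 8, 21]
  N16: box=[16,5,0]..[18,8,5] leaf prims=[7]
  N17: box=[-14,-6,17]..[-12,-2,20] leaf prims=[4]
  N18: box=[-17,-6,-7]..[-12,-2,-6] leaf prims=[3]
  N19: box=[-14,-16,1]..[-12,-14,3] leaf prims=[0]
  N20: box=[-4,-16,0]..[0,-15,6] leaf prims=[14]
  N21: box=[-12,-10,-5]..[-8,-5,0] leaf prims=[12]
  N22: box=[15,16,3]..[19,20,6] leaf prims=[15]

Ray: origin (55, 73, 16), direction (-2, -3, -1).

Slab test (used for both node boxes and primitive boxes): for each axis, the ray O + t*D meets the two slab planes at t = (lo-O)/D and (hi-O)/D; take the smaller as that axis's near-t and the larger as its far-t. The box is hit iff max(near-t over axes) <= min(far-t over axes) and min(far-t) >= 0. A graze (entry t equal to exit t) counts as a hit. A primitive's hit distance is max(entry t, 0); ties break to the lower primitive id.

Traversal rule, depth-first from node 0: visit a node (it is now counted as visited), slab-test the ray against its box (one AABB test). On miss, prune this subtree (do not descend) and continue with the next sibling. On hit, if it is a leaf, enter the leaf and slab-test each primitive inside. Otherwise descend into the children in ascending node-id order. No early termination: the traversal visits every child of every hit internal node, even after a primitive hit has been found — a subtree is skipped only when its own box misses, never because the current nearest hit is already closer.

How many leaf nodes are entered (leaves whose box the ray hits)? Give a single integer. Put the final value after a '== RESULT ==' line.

Walk:
N0 x:[33/2,36] y:[53/3,89/3] z:[-4,33] -> hit [53/3,89/3], descend [4, 7, 11, 15]
  N4 x:[63/2,69/2] y:[25,89/3] z:[-4,15] -> miss, prune
  N7 x:[33/2,61/2] y:[53/3,21] z:[-1,33] -> hit [53/3,21], descend [1, 2, 5, 13]
    N1 x:[33/2,19] y:[58/3,21] z:[32,33] -> miss, prune
    N2 x:[18,51/2] y:[53/3,21] z:[-1,13] -> miss, prune
    N5 x:[18,37/2] y:[56/3,62/3] z:[18,19] -> miss, prune
    N13 x:[28,61/2] y:[56/3,62/3] z:[17,23] -> miss, prune
  N11 x:[37/2,59/2] y:[65/3,89/3] z:[10,18] -> miss, prune
  N15 x:[29,36] y:[24,86/3] z:[15,33] -> miss, prune

Visited [0, 4, 7, 1, 2, 5, 13, 11, 15]. Tests: 9 box, 0 leaf. Nearest: miss.

== RESULT ==
0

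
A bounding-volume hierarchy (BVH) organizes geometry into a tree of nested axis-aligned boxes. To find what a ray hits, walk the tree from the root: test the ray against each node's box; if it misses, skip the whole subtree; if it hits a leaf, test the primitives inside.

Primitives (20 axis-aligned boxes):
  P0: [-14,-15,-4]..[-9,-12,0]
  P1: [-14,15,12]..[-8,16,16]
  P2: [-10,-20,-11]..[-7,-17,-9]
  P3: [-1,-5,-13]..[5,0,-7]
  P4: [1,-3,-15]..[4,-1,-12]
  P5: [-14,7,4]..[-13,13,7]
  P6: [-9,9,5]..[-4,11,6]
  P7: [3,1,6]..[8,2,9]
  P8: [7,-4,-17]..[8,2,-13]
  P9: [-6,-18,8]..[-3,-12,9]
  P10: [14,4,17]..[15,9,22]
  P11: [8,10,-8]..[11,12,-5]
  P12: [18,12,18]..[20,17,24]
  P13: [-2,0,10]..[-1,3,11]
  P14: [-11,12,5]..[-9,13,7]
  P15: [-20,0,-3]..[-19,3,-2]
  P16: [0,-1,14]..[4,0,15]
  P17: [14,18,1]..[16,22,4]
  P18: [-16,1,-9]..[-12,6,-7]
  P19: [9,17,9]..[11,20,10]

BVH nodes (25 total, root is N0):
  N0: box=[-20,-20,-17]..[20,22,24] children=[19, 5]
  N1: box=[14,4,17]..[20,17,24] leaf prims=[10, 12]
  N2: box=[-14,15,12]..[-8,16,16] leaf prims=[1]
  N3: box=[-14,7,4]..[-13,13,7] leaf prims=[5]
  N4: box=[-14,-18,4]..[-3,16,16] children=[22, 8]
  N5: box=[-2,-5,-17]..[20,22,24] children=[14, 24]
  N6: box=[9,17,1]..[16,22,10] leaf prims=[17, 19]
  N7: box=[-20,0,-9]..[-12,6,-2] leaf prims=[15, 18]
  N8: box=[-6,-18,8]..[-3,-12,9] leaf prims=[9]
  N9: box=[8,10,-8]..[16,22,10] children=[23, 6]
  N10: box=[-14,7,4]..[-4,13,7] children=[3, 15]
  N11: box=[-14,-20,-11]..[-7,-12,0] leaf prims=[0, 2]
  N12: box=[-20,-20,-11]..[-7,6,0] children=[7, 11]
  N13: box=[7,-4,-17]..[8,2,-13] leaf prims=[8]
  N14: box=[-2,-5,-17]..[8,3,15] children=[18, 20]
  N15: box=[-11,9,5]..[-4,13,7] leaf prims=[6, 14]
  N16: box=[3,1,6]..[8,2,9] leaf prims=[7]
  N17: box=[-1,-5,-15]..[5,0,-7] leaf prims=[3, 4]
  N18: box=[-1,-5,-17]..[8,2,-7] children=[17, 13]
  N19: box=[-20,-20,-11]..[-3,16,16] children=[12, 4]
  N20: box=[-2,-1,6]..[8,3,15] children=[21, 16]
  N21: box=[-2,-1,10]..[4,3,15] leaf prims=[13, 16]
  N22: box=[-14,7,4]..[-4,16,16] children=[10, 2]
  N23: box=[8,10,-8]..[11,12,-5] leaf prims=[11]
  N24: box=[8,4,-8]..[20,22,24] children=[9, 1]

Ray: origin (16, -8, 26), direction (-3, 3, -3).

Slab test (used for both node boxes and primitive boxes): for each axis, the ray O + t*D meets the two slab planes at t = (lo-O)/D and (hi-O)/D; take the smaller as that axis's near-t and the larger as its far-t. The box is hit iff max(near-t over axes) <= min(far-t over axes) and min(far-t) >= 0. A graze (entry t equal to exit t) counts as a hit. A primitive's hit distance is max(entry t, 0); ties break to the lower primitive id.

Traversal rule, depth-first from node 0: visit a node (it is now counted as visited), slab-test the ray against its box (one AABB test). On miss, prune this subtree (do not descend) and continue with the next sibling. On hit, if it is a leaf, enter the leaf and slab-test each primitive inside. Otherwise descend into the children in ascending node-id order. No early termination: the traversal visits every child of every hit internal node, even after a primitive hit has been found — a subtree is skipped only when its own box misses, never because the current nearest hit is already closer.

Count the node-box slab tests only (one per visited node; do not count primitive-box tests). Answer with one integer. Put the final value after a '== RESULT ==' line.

Traverse from the root:
N0 x:[-4/3,12] y:[-4,10] z:[2/3,43/3] -> hit [2/3,10], descend [5, 19]
  N5 x:[-4/3,6] y:[1,10] z:[2/3,43/3] -> hit [1,6], descend [14, 24]
    N14 x:[8/3,6] y:[1,11/3] z:[11/3,43/3] -> hit [11/3,11/3], descend [18, 20]
      N18 x:[8/3,17/3] y:[1,10/3] z:[11,43/3] -> miss, prune
      N20 x:[8/3,6] y:[7/3,11/3] z:[11/3,20/3] -> hit [11/3,11/3], descend [16, 21]
        N16 x:[8/3,13/3] y:[3,10/3] z:[17/3,20/3] -> miss, prune
        N21 x:[4,6] y:[7/3,11/3] z:[11/3,16/3] -> miss, prune
    N24 x:[-4/3,8/3] y:[4,10] z:[2/3,34/3] -> miss, prune
  N19 x:[19/3,12] y:[-4,8] z:[10/3,37/3] -> hit [19/3,8], descend [4, 12]
    N4 x:[19/3,10] y:[-10/3,8] z:[10/3,22/3] -> hit [19/3,22/3], descend [8, 22]
      N8 x:[19/3,22/3] y:[-10/3,-4/3] z:[17/3,6] -> miss, prune
      N22 x:[20/3,10] y:[5,8] z:[10/3,22/3] -> hit [20/3,22/3], descend [2, 10]
        N2 x:[8,10] y:[23/3,8] z:[10/3,14/3] -> miss, prune
        N10 x:[20/3,10] y:[5,7] z:[19/3,22/3] -> hit [20/3,7], descend [3, 15]
          N3 x:[29/3,10] y:[5,7] z:[19/3,22/3] -> miss, prune
          N15 x:[20/3,9] y:[17/3,7] z:[19/3,7] -> hit [20/3,7] leaf, test {P6(miss), P14(miss)}
    N12 x:[23/3,12] y:[-4,14/3] z:[26/3,37/3] -> miss, prune

order=[0, 5, 14, 18, 20, 16, 21, 24, 19, 4, 8, 22, 2, 10, 3, 15, 12]  |boxes|=17  |leaves|=1  hit=miss

== RESULT ==
17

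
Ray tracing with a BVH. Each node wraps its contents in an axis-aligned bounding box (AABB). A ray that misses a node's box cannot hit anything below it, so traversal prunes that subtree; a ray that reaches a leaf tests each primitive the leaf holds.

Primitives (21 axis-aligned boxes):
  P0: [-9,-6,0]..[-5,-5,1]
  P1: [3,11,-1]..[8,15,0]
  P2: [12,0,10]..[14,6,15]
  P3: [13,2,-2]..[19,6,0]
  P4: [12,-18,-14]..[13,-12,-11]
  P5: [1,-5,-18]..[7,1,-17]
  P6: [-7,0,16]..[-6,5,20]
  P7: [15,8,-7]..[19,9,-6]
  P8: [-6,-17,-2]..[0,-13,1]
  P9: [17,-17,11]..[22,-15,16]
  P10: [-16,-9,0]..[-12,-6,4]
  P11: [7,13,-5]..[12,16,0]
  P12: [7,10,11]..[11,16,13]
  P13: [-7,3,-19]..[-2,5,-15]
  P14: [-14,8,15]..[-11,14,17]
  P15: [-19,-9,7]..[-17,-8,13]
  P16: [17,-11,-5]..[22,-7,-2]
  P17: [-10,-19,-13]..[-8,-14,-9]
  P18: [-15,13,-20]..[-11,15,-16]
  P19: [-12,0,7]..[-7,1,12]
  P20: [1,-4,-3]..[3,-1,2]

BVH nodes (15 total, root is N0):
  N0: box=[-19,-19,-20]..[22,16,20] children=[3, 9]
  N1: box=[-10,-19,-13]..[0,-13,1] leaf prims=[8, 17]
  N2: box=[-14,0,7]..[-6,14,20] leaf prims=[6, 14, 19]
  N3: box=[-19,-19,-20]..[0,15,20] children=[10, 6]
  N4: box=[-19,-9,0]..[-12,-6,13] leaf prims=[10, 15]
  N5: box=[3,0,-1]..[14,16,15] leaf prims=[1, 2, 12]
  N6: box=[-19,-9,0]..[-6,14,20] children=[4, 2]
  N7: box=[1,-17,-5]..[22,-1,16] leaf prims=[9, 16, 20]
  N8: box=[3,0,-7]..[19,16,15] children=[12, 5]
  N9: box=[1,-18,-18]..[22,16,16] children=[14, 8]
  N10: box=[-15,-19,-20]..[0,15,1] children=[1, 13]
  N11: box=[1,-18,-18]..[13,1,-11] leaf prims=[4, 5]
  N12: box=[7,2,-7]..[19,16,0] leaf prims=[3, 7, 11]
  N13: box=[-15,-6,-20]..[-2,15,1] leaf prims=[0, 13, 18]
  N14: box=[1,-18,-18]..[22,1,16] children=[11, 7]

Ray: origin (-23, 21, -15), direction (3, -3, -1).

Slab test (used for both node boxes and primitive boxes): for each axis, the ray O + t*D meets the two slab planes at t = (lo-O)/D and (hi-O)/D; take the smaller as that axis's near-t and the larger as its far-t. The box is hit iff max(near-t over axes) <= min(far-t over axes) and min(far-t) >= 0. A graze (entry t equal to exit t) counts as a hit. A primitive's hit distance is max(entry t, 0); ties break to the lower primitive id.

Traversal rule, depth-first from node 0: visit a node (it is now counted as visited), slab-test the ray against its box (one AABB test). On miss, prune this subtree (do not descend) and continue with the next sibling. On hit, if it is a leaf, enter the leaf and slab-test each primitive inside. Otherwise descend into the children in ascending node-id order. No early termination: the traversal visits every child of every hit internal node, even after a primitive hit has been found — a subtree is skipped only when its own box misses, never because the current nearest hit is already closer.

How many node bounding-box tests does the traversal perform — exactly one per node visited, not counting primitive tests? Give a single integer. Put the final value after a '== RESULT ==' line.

Walk:
N0 x:[4/3,15] y:[5/3,40/3] z:[-35,5] -> hit [5/3,5], descend [3, 9]
  N3 x:[4/3,23/3] y:[2,40/3] z:[-35,5] -> hit [2,5], descend [6, 10]
    N6 x:[4/3,17/3] y:[7/3,10] z:[-35,-15] -> miss, prune
    N10 x:[8/3,23/3] y:[2,40/3] z:[-16,5] -> hit [8/3,5], descend [1, 13]
      N1 x:[13/3,23/3] y:[34/3,40/3] z:[-16,-2] -> miss, prune
      N13 x:[8/3,7] y:[2,9] z:[-16,5] -> hit [8/3,5] leaf, test {P0(miss), P13(miss), P18@t=8/3}
  N9 x:[8,15] y:[5/3,13] z:[-31,3] -> miss, prune

7 AABB tests over nodes [0, 3, 6, 10, 1, 13, 9]; 1 leaf entered; closest P18.

== RESULT ==
7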